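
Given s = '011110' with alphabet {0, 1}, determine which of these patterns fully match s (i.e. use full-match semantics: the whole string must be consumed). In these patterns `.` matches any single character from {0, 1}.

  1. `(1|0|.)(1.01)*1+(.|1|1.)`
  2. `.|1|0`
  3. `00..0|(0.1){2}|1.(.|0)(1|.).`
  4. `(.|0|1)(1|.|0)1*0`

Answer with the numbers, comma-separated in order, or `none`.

1, 4

1 → match
2 → no match
3 → no match
4 → match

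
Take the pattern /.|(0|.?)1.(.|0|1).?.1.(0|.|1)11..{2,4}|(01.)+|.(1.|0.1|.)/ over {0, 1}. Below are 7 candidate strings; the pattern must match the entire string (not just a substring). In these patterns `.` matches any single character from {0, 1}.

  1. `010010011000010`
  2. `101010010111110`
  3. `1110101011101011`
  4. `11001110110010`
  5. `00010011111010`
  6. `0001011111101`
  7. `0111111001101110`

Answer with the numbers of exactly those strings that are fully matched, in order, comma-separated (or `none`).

3, 4, 7

1 → no match
2 → no match
3 → match
4 → match
5 → no match
6 → no match
7 → match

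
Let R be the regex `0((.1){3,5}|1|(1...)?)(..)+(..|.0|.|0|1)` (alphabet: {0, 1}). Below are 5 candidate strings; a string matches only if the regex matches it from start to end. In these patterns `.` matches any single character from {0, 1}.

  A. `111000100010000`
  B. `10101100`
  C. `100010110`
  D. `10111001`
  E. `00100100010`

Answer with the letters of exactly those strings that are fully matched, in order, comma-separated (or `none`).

E

A → no match — must start with `0`
B. `10101100` → no match — must start with `0`
C. `100010110` → no match — must start with `0`
D. `10111001` → no match — must start with `0`
E. `00100100010` → match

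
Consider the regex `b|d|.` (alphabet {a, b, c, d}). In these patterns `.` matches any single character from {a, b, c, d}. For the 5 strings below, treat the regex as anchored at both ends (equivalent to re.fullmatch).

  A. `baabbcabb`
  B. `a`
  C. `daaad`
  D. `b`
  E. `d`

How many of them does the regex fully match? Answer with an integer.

3

A → no match
B → match
C → no match
D → match
E → match
Total matched: 3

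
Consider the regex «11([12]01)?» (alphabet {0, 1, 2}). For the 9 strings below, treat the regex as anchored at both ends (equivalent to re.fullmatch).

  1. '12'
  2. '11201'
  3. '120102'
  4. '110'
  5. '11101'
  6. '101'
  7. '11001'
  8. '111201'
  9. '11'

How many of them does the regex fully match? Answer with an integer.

3

1 → no match — must start with '11'
2 → match
3 → no match — must start with '11'
4 → no match
5 → match
6 → no match — must start with '11'
7 → no match
8 → no match
9 → match
Total matched: 3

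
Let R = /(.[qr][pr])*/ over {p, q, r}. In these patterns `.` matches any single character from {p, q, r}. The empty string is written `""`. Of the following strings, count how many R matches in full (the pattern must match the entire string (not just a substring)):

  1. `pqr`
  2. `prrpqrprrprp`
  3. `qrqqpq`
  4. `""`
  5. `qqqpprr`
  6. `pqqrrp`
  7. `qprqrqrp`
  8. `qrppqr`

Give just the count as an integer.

1 → match
2 → match
3 → no match
4 → match
5 → no match
6 → no match
7 → no match
8 → match
Total matched: 4

4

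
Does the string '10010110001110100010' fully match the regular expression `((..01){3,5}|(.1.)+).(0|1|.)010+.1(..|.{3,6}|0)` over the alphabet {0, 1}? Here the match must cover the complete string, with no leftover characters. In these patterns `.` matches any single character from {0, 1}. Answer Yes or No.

No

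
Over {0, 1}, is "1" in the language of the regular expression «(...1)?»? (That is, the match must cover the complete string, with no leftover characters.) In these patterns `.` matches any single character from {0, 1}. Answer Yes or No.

No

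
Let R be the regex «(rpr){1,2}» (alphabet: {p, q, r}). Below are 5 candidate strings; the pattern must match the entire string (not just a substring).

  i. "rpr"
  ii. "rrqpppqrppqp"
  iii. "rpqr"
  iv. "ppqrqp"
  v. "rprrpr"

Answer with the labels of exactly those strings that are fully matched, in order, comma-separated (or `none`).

i, v

i → match
ii → no match — must start with "rpr"
iii → no match — must start with "rpr"
iv → no match — must start with "rpr"
v → match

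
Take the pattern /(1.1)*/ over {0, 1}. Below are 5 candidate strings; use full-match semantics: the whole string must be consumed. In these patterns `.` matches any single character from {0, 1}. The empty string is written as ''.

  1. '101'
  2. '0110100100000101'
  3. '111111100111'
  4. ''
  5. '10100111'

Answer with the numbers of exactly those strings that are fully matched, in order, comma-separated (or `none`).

1 → match
2 → no match
3 → no match
4 → match
5 → no match

1, 4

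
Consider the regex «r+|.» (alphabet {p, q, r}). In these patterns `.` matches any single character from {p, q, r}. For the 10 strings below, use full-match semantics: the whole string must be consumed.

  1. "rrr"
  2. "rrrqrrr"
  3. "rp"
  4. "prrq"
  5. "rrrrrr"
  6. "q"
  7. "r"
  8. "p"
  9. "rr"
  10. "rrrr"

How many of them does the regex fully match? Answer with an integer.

7

1. "rrr" → match
2. "rrrqrrr" → no match
3. "rp" → no match
4. "prrq" → no match
5. "rrrrrr" → match
6. "q" → match
7. "r" → match
8. "p" → match
9. "rr" → match
10. "rrrr" → match
Total matched: 7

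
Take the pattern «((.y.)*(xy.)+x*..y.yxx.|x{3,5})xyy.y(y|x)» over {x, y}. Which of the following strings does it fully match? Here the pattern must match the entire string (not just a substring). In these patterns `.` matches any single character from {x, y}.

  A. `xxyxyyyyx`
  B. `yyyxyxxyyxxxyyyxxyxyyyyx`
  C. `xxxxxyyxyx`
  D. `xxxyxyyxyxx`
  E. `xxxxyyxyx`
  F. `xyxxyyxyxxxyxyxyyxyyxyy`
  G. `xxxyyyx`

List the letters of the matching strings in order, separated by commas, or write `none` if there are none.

B, C, E

A → no match
B → match
C → match
D → no match
E → match
F → no match
G → no match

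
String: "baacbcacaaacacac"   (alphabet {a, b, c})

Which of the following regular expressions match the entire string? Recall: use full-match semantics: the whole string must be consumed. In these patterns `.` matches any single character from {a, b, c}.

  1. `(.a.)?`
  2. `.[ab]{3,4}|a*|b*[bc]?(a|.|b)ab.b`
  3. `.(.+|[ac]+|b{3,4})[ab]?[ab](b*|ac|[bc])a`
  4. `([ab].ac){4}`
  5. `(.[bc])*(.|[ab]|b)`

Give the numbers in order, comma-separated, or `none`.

4

1 → no match
2 → no match
3 → no match — must end with "a"
4 → match
5 → no match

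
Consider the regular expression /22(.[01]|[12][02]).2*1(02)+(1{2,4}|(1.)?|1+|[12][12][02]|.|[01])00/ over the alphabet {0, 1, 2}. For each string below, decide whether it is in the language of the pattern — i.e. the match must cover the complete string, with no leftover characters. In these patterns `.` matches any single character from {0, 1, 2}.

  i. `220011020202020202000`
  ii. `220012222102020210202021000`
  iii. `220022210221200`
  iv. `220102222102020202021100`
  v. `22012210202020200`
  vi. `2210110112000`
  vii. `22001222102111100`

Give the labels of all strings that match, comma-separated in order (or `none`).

i → match
ii → no match
iii → match
iv → match
v → match
vi → no match
vii → match

i, iii, iv, v, vii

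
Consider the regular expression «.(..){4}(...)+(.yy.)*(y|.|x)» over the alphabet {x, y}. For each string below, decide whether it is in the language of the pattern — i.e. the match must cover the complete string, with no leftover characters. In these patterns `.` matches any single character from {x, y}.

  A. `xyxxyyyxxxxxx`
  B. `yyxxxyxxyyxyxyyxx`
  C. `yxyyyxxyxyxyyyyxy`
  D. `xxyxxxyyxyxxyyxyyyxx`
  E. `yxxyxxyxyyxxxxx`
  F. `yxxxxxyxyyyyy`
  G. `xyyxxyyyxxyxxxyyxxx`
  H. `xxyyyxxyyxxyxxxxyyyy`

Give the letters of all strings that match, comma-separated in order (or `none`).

A → match
B → match
C → match
D → match
E → no match
F → match
G → match
H → match

A, B, C, D, F, G, H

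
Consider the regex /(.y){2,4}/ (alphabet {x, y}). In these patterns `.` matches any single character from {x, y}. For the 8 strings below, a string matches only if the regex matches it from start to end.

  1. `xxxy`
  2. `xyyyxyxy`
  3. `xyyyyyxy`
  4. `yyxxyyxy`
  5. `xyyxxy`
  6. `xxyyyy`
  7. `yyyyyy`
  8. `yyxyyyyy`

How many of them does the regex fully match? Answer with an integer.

1 → no match
2 → match
3 → match
4 → no match
5 → no match
6 → no match
7 → match
8 → match
Total matched: 4

4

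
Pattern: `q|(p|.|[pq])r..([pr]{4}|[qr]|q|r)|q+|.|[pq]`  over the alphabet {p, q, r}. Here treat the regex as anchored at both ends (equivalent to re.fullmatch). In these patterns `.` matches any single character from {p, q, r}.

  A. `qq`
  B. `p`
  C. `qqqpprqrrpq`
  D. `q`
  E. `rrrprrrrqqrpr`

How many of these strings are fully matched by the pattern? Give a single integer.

3

A → match
B → match
C → no match
D → match
E → no match
Total matched: 3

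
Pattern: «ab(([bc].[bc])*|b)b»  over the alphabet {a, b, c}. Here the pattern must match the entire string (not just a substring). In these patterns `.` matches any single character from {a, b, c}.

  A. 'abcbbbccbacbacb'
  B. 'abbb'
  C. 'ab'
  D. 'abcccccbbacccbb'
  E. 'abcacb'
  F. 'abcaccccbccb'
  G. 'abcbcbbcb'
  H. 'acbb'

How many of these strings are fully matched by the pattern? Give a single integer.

6

A → match
B. 'abbb' → match
C. 'ab' → no match
D → match
E. 'abcacb' → match
F. 'abcaccccbccb' → match
G. 'abcbcbbcb' → match
H. 'acbb' → no match — must start with 'ab'
Total matched: 6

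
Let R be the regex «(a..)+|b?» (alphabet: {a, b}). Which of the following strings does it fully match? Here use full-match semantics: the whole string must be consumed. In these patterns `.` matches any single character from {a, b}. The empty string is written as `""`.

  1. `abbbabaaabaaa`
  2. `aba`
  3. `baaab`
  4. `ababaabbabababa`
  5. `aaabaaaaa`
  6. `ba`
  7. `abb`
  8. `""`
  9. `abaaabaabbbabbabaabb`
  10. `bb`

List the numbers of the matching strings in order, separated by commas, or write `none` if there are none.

1 → no match
2. `aba` → match
3. `baaab` → no match
4 → no match
5. `aaabaaaaa` → no match
6. `ba` → no match
7. `abb` → match
8. `""` → match
9 → no match
10. `bb` → no match

2, 7, 8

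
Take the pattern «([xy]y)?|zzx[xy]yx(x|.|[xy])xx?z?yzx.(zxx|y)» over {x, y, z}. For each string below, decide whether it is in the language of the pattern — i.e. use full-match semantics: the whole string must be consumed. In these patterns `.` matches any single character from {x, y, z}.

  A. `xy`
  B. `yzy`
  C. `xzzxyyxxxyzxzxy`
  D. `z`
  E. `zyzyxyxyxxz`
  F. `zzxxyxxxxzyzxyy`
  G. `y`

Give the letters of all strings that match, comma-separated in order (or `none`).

A, F

A. `xy` → match
B. `yzy` → no match
C → no match
D. `z` → no match
E. `zyzyxyxyxxz` → no match
F → match
G. `y` → no match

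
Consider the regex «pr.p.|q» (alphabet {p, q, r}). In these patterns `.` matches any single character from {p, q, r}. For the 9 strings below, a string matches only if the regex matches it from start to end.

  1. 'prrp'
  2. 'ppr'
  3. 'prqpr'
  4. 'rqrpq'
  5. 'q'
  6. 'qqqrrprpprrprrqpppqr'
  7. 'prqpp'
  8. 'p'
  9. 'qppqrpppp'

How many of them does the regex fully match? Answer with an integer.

1. 'prrp' → no match
2. 'ppr' → no match
3. 'prqpr' → match
4. 'rqrpq' → no match
5. 'q' → match
6 → no match
7. 'prqpp' → match
8. 'p' → no match
9. 'qppqrpppp' → no match
Total matched: 3

3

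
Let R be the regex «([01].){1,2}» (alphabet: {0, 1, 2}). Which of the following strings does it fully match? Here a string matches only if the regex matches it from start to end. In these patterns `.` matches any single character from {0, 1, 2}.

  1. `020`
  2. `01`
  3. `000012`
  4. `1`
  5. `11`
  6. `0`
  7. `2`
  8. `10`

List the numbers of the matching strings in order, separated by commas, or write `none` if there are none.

2, 5, 8

1 → no match
2 → match
3 → no match
4 → no match
5 → match
6 → no match
7 → no match
8 → match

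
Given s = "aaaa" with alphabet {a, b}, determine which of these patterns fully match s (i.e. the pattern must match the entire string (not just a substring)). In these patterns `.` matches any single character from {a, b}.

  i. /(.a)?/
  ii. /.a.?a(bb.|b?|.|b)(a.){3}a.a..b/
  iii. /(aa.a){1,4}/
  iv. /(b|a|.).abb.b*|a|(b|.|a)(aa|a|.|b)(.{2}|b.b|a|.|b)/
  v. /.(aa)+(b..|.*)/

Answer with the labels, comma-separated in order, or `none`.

iii, iv, v

i → no match
ii → no match — must end with "b"
iii → match
iv → match
v → match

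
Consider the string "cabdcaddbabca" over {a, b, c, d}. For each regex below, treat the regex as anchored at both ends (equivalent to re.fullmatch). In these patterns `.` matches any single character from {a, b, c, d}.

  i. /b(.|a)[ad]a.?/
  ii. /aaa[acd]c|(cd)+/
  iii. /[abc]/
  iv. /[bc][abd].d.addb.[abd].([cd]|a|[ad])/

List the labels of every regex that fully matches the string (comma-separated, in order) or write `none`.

iv

i → no match — must start with "b"
ii → no match
iii → no match
iv → match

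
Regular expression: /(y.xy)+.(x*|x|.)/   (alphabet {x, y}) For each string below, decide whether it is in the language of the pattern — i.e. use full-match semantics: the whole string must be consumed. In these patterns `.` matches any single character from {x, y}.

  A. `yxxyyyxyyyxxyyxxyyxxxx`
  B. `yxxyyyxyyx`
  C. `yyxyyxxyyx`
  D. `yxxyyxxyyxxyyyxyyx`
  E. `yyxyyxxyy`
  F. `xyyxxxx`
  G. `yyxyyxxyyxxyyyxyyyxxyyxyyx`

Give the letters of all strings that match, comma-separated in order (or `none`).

A → no match
B → match
C → match
D → match
E → match
F → no match — must start with `y`
G → no match

B, C, D, E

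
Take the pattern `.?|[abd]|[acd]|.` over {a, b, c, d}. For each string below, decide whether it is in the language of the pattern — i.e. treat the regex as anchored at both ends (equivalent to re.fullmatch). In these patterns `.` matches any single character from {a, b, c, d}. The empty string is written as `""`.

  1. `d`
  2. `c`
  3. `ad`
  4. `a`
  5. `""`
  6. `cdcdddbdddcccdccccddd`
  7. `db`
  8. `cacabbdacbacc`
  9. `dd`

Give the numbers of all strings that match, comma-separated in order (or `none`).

1 → match
2 → match
3 → no match
4 → match
5 → match
6 → no match
7 → no match
8 → no match
9 → no match

1, 2, 4, 5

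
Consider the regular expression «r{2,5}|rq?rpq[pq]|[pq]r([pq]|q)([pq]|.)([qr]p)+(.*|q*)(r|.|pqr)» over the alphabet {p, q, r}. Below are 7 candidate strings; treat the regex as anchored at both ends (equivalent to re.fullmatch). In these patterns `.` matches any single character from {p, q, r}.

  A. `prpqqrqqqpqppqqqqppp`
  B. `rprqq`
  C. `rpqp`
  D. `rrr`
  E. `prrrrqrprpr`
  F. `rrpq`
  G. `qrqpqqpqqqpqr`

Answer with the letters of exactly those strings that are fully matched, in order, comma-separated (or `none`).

D

A → no match
B → no match
C → no match
D → match
E → no match
F → no match
G → no match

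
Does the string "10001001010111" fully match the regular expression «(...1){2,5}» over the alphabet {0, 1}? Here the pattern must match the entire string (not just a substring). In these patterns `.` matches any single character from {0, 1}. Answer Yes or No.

No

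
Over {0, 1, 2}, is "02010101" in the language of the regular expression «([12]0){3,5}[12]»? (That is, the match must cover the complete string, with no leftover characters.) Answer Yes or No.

No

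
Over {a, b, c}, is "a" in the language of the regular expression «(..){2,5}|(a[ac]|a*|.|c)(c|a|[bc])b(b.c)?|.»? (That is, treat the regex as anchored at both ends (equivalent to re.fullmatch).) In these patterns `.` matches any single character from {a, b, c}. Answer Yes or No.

Yes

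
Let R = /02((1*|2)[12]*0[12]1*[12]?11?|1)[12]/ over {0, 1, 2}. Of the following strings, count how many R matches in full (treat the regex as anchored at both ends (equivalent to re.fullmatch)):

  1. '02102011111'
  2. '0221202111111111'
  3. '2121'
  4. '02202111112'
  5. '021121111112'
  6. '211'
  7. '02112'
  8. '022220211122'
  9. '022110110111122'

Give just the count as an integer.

1 → no match
2 → match
3 → no match — must start with '02'
4 → match
5 → no match
6 → no match — must start with '02'
7 → no match
8 → no match
9 → no match
Total matched: 2

2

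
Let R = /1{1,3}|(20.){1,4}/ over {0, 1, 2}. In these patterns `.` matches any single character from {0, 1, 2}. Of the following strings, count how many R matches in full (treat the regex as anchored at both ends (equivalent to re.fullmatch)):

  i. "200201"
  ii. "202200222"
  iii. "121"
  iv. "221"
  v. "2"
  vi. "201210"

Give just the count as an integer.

i → match
ii → no match
iii → no match
iv → no match
v → no match
vi → no match
Total matched: 1

1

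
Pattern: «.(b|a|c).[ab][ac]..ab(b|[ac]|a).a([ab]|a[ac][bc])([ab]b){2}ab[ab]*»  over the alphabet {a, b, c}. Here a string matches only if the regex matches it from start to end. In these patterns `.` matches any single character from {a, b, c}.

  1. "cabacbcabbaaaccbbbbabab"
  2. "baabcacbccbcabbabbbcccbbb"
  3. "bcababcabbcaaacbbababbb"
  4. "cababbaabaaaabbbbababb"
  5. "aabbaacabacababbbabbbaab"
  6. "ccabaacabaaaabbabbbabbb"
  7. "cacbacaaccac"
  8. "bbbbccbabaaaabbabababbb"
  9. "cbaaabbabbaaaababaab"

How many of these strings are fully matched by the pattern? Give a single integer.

1 → match
2 → no match
3 → match
4 → no match
5 → match
6 → no match
7. "cacbacaaccac" → no match
8 → match
9 → no match
Total matched: 4

4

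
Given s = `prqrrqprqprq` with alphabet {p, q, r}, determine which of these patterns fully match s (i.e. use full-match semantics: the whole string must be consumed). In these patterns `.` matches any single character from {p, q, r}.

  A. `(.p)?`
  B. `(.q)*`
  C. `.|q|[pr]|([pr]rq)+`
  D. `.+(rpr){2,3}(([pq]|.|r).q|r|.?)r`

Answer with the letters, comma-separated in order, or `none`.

C

A → no match
B → no match
C → match
D → no match — must end with `r`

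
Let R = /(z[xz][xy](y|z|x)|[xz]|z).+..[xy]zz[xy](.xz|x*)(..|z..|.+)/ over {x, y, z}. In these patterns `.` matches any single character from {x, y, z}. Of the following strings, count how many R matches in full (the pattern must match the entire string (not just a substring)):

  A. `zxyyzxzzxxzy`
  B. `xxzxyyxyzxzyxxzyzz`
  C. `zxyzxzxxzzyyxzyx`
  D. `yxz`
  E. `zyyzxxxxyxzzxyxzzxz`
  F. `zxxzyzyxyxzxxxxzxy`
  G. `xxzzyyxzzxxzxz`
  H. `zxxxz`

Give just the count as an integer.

4

A → match
B → no match
C → match
D → no match
E → match
F → no match
G → match
H → no match
Total matched: 4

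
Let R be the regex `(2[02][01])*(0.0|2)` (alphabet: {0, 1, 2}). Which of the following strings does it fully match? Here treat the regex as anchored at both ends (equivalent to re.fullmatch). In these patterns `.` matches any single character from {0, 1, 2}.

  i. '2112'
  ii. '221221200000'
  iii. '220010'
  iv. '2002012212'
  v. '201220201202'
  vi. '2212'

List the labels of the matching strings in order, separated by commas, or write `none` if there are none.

ii, iii, iv, vi

i → no match
ii → match
iii → match
iv → match
v → no match
vi → match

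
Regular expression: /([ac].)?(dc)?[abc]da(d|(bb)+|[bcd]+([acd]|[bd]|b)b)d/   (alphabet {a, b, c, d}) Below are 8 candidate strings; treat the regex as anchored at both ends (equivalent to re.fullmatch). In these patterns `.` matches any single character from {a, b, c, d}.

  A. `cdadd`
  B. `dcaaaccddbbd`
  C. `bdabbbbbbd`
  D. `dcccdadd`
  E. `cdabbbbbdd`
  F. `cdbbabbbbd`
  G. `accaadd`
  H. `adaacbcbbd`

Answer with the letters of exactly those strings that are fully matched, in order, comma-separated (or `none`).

A, C

A → match
B → no match
C → match
D → no match
E → no match
F → no match
G → no match
H → no match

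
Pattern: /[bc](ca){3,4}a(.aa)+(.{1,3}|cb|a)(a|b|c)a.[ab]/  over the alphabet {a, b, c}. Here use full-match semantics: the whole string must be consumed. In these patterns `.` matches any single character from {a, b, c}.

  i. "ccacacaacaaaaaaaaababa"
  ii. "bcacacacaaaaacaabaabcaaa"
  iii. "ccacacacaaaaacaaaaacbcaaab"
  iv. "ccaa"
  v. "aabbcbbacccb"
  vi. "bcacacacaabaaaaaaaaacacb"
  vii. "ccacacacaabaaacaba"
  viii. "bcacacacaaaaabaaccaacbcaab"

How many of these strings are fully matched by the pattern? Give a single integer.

i → match
ii → match
iii → match
iv. "ccaa" → no match
v. "aabbcbbacccb" → no match
vi → match
vii → match
viii → no match
Total matched: 5

5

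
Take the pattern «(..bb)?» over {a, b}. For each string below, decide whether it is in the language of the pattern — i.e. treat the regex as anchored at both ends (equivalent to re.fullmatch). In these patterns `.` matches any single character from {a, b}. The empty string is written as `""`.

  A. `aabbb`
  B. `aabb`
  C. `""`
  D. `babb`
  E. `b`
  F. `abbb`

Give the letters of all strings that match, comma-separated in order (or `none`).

A → no match
B → match
C → match
D → match
E → no match
F → match

B, C, D, F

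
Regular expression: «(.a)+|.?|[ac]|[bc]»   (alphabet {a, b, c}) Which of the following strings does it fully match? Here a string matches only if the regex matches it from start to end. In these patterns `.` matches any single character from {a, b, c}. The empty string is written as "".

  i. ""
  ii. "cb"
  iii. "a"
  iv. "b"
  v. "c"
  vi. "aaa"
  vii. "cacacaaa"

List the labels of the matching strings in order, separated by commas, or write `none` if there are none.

i, iii, iv, v, vii

i. "" → match
ii. "cb" → no match
iii. "a" → match
iv. "b" → match
v. "c" → match
vi. "aaa" → no match
vii. "cacacaaa" → match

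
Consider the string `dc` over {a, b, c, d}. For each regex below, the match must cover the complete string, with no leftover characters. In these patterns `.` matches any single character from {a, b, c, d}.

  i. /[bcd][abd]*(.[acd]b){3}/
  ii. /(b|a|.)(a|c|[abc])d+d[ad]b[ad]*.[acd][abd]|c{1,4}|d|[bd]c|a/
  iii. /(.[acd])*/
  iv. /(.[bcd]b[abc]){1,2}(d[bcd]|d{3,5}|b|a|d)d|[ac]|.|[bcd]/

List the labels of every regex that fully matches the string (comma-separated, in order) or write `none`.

ii, iii

i → no match — must end with `b`
ii → match
iii → match
iv → no match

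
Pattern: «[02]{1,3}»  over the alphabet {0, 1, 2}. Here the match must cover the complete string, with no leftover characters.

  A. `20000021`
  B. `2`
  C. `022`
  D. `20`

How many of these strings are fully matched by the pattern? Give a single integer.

3

A → no match
B → match
C → match
D → match
Total matched: 3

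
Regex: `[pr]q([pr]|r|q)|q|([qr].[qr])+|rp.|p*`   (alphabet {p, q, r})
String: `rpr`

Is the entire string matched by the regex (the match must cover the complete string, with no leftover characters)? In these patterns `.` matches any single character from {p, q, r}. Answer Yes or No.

Yes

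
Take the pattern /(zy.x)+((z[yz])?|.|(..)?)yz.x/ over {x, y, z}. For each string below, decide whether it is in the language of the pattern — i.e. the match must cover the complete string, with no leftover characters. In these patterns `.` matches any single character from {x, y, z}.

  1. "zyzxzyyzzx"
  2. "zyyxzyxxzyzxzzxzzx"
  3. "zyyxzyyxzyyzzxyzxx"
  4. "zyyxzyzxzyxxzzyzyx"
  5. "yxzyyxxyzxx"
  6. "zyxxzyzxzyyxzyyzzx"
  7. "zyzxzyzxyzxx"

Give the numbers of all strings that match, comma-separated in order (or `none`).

1 → match
2 → no match
3 → no match
4 → match
5 → no match — must start with "zy"
6 → match
7 → match

1, 4, 6, 7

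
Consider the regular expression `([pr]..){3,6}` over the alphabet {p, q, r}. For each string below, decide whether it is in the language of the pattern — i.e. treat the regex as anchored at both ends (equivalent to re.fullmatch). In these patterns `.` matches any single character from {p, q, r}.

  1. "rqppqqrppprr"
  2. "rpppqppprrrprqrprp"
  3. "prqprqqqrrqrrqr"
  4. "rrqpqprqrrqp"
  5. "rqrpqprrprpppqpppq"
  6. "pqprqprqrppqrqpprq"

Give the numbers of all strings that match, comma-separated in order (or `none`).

1, 2, 4, 5, 6

1 → match
2 → match
3 → no match
4 → match
5 → match
6 → match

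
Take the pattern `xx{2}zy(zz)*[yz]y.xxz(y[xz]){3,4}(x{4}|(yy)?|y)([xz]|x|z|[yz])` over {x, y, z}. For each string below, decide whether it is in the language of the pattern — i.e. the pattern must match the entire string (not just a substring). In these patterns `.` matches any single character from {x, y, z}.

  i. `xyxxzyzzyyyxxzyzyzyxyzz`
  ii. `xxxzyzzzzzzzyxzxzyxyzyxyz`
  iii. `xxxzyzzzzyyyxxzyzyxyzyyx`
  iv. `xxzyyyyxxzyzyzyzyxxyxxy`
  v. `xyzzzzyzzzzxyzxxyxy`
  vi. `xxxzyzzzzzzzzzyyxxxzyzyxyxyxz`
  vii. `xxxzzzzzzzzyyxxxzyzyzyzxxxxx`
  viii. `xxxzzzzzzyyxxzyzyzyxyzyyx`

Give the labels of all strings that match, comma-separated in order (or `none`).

i → no match — must start with `xx`
ii → no match
iii → match
iv → no match
v → no match — must start with `xx`
vi → no match
vii → no match
viii → no match

iii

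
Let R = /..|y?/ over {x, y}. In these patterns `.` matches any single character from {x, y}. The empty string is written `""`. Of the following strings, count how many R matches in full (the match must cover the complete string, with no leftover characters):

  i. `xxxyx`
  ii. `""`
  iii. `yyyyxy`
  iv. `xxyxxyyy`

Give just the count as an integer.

i → no match
ii → match
iii → no match
iv → no match
Total matched: 1

1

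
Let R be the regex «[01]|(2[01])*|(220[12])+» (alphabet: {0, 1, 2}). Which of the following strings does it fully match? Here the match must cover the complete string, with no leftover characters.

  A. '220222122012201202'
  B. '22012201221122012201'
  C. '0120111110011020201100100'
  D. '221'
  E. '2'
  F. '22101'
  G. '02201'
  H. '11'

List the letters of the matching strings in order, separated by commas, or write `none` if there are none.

none

A → no match
B → no match
C → no match
D → no match
E → no match
F → no match
G → no match
H → no match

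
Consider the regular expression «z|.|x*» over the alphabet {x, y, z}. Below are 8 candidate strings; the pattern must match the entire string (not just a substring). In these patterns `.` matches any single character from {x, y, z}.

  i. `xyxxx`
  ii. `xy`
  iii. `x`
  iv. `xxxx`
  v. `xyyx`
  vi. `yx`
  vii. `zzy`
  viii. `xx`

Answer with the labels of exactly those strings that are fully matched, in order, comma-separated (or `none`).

i → no match
ii → no match
iii → match
iv → match
v → no match
vi → no match
vii → no match
viii → match

iii, iv, viii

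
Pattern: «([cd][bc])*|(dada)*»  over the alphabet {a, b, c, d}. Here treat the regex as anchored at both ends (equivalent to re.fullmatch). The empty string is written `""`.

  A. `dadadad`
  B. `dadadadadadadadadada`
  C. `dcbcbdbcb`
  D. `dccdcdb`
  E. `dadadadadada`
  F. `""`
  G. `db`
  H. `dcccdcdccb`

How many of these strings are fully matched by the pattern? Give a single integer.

A. `dadadad` → no match
B → match
C. `dcbcbdbcb` → no match
D. `dccdcdb` → no match
E. `dadadadadada` → match
F. `""` → match
G. `db` → match
H. `dcccdcdccb` → match
Total matched: 5

5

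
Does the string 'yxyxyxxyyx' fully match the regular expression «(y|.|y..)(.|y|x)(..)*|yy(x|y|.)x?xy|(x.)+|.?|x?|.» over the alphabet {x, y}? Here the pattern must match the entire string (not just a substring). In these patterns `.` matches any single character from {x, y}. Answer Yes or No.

Yes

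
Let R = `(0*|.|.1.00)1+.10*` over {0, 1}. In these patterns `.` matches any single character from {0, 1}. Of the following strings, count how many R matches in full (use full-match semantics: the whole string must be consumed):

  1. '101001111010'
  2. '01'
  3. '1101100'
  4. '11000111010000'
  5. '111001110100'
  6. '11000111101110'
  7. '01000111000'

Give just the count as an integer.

3

1 → no match
2 → no match
3 → no match
4 → match
5 → match
6 → no match
7 → match
Total matched: 3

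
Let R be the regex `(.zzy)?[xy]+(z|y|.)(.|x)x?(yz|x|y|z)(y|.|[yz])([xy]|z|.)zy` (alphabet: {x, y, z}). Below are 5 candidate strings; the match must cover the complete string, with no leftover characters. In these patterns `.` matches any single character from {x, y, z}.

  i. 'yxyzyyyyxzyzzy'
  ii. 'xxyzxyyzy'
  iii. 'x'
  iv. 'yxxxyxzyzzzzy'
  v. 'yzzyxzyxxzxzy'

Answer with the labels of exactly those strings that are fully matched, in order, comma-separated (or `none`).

i → no match
ii → match
iii → no match — must end with 'zy'
iv → match
v → match

ii, iv, v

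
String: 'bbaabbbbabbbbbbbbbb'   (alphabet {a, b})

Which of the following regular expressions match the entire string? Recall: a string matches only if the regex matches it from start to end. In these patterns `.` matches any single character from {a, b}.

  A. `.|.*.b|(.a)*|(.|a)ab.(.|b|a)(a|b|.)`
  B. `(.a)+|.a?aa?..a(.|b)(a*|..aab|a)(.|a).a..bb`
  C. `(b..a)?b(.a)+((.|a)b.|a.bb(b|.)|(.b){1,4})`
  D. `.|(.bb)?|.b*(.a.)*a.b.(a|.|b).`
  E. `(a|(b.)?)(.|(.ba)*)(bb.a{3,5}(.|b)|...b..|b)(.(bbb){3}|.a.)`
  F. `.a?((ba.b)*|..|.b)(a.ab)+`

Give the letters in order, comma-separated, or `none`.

A, E

A → match
B → no match
C → no match
D → no match
E → match
F → no match — must end with 'ab'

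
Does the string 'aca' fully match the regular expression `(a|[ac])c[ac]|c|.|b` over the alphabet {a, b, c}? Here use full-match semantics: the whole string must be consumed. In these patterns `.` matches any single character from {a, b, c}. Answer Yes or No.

Yes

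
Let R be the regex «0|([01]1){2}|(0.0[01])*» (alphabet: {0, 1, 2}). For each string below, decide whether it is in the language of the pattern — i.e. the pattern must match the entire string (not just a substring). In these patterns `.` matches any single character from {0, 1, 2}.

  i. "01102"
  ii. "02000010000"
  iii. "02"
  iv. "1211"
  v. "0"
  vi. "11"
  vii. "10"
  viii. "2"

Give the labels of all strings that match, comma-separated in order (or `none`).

i. "01102" → no match
ii. "02000010000" → no match
iii. "02" → no match
iv. "1211" → no match
v. "0" → match
vi. "11" → no match
vii. "10" → no match
viii. "2" → no match

v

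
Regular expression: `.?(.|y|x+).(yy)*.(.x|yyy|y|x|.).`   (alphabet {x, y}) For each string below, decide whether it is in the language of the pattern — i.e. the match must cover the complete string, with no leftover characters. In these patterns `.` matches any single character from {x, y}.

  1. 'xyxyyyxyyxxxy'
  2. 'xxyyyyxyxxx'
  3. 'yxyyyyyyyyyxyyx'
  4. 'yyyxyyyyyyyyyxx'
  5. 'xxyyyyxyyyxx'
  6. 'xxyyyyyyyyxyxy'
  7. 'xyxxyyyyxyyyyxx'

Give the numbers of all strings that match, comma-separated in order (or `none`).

1 → no match
2 → no match
3 → no match
4 → no match
5 → no match
6 → match
7 → no match

6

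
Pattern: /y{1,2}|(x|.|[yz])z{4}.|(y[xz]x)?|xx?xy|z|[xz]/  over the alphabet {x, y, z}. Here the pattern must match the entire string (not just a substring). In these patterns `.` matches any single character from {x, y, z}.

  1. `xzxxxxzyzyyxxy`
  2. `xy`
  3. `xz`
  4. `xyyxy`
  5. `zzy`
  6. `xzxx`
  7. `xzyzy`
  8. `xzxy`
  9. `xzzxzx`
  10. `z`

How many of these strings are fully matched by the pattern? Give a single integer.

1

1 → no match
2 → no match
3 → no match
4 → no match
5 → no match
6 → no match
7 → no match
8 → no match
9 → no match
10 → match
Total matched: 1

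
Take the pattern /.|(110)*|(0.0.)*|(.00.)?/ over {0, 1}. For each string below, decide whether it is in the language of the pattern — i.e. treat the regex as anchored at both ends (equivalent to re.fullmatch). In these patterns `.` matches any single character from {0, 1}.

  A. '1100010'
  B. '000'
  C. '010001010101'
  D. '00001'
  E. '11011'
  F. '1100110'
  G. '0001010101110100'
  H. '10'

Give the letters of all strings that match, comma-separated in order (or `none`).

C

A → no match
B → no match
C → match
D → no match
E → no match
F → no match
G → no match
H → no match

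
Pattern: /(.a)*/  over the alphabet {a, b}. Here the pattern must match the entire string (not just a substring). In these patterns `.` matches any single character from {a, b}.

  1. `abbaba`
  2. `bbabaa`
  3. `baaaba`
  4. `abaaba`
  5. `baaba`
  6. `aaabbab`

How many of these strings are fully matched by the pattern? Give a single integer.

1 → no match
2 → no match
3 → match
4 → no match
5 → no match
6 → no match
Total matched: 1

1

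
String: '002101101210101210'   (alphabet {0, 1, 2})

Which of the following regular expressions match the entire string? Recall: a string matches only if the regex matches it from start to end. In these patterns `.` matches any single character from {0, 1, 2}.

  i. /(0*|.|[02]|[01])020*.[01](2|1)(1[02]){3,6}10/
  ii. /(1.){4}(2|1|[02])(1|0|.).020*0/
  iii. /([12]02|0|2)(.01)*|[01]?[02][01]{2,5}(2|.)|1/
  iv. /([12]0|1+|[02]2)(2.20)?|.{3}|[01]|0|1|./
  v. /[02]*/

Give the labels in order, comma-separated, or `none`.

i

i → match
ii → no match — must start with '1'
iii → no match
iv → no match
v → no match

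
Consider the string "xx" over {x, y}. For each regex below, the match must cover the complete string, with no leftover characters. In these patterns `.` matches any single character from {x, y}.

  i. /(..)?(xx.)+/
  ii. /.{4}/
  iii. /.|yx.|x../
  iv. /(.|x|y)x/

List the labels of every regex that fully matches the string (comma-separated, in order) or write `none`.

i → no match
ii → no match
iii → no match
iv → match

iv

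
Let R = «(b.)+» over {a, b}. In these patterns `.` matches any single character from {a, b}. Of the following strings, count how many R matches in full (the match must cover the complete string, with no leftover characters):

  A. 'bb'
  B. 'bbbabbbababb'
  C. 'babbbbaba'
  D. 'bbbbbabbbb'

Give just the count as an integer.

3

A → match
B → match
C → no match
D → match
Total matched: 3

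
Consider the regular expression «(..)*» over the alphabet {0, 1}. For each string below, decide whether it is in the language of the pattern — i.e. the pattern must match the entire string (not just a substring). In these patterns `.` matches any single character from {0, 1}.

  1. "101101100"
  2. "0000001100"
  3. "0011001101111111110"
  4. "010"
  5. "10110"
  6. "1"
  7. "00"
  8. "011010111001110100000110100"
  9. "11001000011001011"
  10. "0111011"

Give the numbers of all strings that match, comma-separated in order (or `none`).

2, 7

1 → no match
2 → match
3 → no match
4 → no match
5 → no match
6 → no match
7 → match
8 → no match
9 → no match
10 → no match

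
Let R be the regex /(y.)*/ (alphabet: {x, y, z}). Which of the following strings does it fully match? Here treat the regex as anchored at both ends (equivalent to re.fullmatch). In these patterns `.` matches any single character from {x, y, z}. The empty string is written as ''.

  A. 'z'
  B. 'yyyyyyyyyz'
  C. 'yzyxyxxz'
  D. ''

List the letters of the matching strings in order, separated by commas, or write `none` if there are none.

B, D

A → no match
B → match
C → no match
D → match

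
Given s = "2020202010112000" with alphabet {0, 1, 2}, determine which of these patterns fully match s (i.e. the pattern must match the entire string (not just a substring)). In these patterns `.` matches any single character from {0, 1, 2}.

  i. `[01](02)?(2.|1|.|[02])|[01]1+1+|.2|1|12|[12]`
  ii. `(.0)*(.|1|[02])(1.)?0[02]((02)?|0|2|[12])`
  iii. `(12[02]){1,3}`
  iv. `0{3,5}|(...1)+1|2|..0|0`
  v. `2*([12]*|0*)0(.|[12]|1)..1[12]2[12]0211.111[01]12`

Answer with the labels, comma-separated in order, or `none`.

ii

i → no match
ii → match
iii → no match — must start with "12"
iv → no match
v → no match — must end with "12"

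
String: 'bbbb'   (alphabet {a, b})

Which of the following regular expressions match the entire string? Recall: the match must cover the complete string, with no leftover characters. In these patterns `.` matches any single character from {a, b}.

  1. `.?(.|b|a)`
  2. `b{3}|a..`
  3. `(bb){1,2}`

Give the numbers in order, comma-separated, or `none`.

1 → no match
2 → no match
3 → match

3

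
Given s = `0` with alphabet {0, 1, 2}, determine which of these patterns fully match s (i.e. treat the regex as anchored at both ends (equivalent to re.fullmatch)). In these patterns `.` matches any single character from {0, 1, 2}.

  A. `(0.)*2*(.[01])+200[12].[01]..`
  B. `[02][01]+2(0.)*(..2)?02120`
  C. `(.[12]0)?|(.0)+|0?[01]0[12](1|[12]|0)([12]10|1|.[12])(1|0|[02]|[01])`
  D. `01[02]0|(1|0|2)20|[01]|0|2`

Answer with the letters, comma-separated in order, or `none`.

A → no match
B → no match — must end with `02120`
C → no match
D → match

D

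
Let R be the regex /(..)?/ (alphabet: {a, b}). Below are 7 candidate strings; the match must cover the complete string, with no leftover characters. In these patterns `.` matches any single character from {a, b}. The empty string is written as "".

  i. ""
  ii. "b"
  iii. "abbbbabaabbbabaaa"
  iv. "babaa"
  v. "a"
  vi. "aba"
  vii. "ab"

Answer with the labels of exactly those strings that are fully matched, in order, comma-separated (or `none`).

i, vii

i. "" → match
ii. "b" → no match
iii → no match
iv. "babaa" → no match
v. "a" → no match
vi. "aba" → no match
vii. "ab" → match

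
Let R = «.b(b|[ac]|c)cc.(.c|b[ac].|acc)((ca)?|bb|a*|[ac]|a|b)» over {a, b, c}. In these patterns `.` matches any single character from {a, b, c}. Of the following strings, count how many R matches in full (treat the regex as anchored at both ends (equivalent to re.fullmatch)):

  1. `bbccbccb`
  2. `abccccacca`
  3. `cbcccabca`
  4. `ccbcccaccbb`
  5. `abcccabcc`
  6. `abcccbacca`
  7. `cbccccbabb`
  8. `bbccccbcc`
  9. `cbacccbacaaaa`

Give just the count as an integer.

7

1 → no match
2 → match
3 → match
4 → no match
5 → match
6 → match
7 → match
8 → match
9 → match
Total matched: 7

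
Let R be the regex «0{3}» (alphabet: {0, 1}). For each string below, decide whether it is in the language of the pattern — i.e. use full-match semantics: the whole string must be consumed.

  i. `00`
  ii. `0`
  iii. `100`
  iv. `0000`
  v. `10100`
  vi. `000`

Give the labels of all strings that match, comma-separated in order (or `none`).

i → no match
ii → no match
iii → no match — must start with `0`
iv → no match
v → no match — must start with `0`
vi → match

vi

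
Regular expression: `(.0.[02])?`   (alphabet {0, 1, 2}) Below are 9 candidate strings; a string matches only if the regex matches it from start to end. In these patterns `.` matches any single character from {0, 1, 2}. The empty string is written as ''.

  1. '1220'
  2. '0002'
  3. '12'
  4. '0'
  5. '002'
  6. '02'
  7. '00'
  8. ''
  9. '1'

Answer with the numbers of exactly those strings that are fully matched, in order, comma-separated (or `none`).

1 → no match
2 → match
3 → no match
4 → no match
5 → no match
6 → no match
7 → no match
8 → match
9 → no match

2, 8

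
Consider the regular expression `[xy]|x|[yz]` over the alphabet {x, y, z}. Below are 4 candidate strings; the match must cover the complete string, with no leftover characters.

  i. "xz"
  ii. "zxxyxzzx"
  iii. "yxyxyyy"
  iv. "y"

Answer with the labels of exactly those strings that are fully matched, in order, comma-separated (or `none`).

i → no match
ii → no match
iii → no match
iv → match

iv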